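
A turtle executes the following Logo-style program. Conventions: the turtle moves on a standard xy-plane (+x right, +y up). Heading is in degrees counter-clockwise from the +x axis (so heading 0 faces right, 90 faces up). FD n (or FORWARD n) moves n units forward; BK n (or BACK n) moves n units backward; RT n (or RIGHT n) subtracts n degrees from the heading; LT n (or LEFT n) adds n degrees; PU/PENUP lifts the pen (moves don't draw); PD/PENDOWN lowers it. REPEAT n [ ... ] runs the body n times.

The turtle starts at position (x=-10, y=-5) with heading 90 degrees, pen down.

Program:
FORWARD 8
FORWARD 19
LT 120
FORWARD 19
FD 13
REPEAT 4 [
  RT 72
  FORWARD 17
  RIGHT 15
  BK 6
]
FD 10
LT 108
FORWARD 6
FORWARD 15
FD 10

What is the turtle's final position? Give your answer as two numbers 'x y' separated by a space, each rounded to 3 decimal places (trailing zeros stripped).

Executing turtle program step by step:
Start: pos=(-10,-5), heading=90, pen down
FD 8: (-10,-5) -> (-10,3) [heading=90, draw]
FD 19: (-10,3) -> (-10,22) [heading=90, draw]
LT 120: heading 90 -> 210
FD 19: (-10,22) -> (-26.454,12.5) [heading=210, draw]
FD 13: (-26.454,12.5) -> (-37.713,6) [heading=210, draw]
REPEAT 4 [
  -- iteration 1/4 --
  RT 72: heading 210 -> 138
  FD 17: (-37.713,6) -> (-50.346,17.375) [heading=138, draw]
  RT 15: heading 138 -> 123
  BK 6: (-50.346,17.375) -> (-47.078,12.343) [heading=123, draw]
  -- iteration 2/4 --
  RT 72: heading 123 -> 51
  FD 17: (-47.078,12.343) -> (-36.38,25.555) [heading=51, draw]
  RT 15: heading 51 -> 36
  BK 6: (-36.38,25.555) -> (-41.234,22.028) [heading=36, draw]
  -- iteration 3/4 --
  RT 72: heading 36 -> 324
  FD 17: (-41.234,22.028) -> (-27.481,12.036) [heading=324, draw]
  RT 15: heading 324 -> 309
  BK 6: (-27.481,12.036) -> (-31.257,16.698) [heading=309, draw]
  -- iteration 4/4 --
  RT 72: heading 309 -> 237
  FD 17: (-31.257,16.698) -> (-40.516,2.441) [heading=237, draw]
  RT 15: heading 237 -> 222
  BK 6: (-40.516,2.441) -> (-36.057,6.456) [heading=222, draw]
]
FD 10: (-36.057,6.456) -> (-43.488,-0.235) [heading=222, draw]
LT 108: heading 222 -> 330
FD 6: (-43.488,-0.235) -> (-38.292,-3.235) [heading=330, draw]
FD 15: (-38.292,-3.235) -> (-25.302,-10.735) [heading=330, draw]
FD 10: (-25.302,-10.735) -> (-16.641,-15.735) [heading=330, draw]
Final: pos=(-16.641,-15.735), heading=330, 16 segment(s) drawn

Answer: -16.641 -15.735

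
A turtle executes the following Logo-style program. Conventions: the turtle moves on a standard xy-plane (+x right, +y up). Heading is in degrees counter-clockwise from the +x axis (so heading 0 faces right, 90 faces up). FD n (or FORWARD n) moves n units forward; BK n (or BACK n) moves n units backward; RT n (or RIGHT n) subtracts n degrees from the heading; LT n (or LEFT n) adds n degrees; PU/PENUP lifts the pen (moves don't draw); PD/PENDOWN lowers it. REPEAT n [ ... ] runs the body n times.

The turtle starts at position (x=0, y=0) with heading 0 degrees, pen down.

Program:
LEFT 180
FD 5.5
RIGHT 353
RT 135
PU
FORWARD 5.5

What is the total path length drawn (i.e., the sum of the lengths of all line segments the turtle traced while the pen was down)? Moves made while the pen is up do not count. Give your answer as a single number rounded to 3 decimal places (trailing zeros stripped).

Answer: 5.5

Derivation:
Executing turtle program step by step:
Start: pos=(0,0), heading=0, pen down
LT 180: heading 0 -> 180
FD 5.5: (0,0) -> (-5.5,0) [heading=180, draw]
RT 353: heading 180 -> 187
RT 135: heading 187 -> 52
PU: pen up
FD 5.5: (-5.5,0) -> (-2.114,4.334) [heading=52, move]
Final: pos=(-2.114,4.334), heading=52, 1 segment(s) drawn

Segment lengths:
  seg 1: (0,0) -> (-5.5,0), length = 5.5
Total = 5.5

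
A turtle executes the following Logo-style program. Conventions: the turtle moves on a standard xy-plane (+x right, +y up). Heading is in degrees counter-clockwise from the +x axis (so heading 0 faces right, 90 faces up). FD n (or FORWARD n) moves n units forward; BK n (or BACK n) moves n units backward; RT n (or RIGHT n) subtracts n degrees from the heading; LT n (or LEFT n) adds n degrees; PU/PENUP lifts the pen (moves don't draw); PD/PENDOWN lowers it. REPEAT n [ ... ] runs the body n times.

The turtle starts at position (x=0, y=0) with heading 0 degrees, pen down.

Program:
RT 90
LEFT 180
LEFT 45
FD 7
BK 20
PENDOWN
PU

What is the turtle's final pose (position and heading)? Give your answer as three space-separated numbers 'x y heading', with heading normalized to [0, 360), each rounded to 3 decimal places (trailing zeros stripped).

Answer: 9.192 -9.192 135

Derivation:
Executing turtle program step by step:
Start: pos=(0,0), heading=0, pen down
RT 90: heading 0 -> 270
LT 180: heading 270 -> 90
LT 45: heading 90 -> 135
FD 7: (0,0) -> (-4.95,4.95) [heading=135, draw]
BK 20: (-4.95,4.95) -> (9.192,-9.192) [heading=135, draw]
PD: pen down
PU: pen up
Final: pos=(9.192,-9.192), heading=135, 2 segment(s) drawn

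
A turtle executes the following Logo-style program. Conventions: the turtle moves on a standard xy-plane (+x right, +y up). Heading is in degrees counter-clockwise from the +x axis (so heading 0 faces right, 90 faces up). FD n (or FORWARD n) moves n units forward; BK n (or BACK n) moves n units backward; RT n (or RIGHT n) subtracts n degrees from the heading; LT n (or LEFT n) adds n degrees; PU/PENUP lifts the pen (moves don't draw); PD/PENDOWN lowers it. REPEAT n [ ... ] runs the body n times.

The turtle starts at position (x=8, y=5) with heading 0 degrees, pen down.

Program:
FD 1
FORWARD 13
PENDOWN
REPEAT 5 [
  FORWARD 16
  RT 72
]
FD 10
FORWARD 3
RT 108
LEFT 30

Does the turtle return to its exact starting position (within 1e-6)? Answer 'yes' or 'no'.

Executing turtle program step by step:
Start: pos=(8,5), heading=0, pen down
FD 1: (8,5) -> (9,5) [heading=0, draw]
FD 13: (9,5) -> (22,5) [heading=0, draw]
PD: pen down
REPEAT 5 [
  -- iteration 1/5 --
  FD 16: (22,5) -> (38,5) [heading=0, draw]
  RT 72: heading 0 -> 288
  -- iteration 2/5 --
  FD 16: (38,5) -> (42.944,-10.217) [heading=288, draw]
  RT 72: heading 288 -> 216
  -- iteration 3/5 --
  FD 16: (42.944,-10.217) -> (30,-19.621) [heading=216, draw]
  RT 72: heading 216 -> 144
  -- iteration 4/5 --
  FD 16: (30,-19.621) -> (17.056,-10.217) [heading=144, draw]
  RT 72: heading 144 -> 72
  -- iteration 5/5 --
  FD 16: (17.056,-10.217) -> (22,5) [heading=72, draw]
  RT 72: heading 72 -> 0
]
FD 10: (22,5) -> (32,5) [heading=0, draw]
FD 3: (32,5) -> (35,5) [heading=0, draw]
RT 108: heading 0 -> 252
LT 30: heading 252 -> 282
Final: pos=(35,5), heading=282, 9 segment(s) drawn

Start position: (8, 5)
Final position: (35, 5)
Distance = 27; >= 1e-6 -> NOT closed

Answer: no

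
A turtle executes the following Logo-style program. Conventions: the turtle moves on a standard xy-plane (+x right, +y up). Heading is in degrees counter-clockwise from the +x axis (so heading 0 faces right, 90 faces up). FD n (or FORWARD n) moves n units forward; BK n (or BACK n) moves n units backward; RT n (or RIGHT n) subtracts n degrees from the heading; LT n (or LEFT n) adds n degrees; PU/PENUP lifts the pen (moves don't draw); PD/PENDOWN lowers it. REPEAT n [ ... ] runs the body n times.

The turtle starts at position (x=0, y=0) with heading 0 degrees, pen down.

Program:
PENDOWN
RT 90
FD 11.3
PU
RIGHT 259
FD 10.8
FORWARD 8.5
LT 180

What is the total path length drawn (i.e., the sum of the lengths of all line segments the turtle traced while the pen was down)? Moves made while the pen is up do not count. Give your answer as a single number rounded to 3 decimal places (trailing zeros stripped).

Answer: 11.3

Derivation:
Executing turtle program step by step:
Start: pos=(0,0), heading=0, pen down
PD: pen down
RT 90: heading 0 -> 270
FD 11.3: (0,0) -> (0,-11.3) [heading=270, draw]
PU: pen up
RT 259: heading 270 -> 11
FD 10.8: (0,-11.3) -> (10.602,-9.239) [heading=11, move]
FD 8.5: (10.602,-9.239) -> (18.945,-7.617) [heading=11, move]
LT 180: heading 11 -> 191
Final: pos=(18.945,-7.617), heading=191, 1 segment(s) drawn

Segment lengths:
  seg 1: (0,0) -> (0,-11.3), length = 11.3
Total = 11.3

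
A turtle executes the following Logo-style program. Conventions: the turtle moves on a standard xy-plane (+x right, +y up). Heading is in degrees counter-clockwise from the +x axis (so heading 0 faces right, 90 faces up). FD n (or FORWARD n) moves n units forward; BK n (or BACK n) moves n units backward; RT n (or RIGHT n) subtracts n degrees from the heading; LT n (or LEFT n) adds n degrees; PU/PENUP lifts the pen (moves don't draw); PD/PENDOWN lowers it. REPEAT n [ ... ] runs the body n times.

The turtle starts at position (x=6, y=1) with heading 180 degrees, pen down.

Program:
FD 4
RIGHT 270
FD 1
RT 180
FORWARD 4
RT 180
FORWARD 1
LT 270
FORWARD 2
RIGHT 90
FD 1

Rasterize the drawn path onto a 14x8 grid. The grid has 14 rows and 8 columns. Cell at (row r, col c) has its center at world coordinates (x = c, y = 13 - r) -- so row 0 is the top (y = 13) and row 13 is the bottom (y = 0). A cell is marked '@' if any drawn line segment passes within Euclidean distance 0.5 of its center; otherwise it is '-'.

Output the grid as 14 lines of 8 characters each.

Answer: --------
--------
--------
--------
--------
--------
--------
--------
--------
@-@-----
@@@-----
--@-----
--@@@@@-
--@-----

Derivation:
Segment 0: (6,1) -> (2,1)
Segment 1: (2,1) -> (2,0)
Segment 2: (2,0) -> (2,4)
Segment 3: (2,4) -> (2,3)
Segment 4: (2,3) -> (-0,3)
Segment 5: (-0,3) -> (-0,4)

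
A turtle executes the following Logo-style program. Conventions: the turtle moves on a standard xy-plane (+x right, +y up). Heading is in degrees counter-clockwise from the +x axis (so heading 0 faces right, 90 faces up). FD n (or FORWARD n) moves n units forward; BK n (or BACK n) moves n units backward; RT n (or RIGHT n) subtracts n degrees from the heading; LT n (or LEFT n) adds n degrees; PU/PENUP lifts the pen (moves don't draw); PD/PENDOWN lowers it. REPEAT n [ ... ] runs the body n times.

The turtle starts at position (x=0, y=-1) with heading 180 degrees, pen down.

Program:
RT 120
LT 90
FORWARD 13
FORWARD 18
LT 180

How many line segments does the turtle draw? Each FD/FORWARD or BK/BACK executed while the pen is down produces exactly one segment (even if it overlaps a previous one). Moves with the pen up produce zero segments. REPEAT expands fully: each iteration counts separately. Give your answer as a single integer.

Executing turtle program step by step:
Start: pos=(0,-1), heading=180, pen down
RT 120: heading 180 -> 60
LT 90: heading 60 -> 150
FD 13: (0,-1) -> (-11.258,5.5) [heading=150, draw]
FD 18: (-11.258,5.5) -> (-26.847,14.5) [heading=150, draw]
LT 180: heading 150 -> 330
Final: pos=(-26.847,14.5), heading=330, 2 segment(s) drawn
Segments drawn: 2

Answer: 2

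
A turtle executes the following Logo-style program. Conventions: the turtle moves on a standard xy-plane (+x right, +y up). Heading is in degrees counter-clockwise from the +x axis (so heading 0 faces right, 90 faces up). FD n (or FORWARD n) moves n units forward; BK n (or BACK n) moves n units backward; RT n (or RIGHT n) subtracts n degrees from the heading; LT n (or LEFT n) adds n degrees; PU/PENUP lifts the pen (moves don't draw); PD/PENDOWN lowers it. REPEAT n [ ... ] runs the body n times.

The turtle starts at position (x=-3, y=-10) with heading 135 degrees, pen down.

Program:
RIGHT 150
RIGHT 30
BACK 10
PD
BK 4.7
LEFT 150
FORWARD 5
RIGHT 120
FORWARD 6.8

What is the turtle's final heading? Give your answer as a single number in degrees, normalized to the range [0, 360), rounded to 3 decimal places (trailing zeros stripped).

Executing turtle program step by step:
Start: pos=(-3,-10), heading=135, pen down
RT 150: heading 135 -> 345
RT 30: heading 345 -> 315
BK 10: (-3,-10) -> (-10.071,-2.929) [heading=315, draw]
PD: pen down
BK 4.7: (-10.071,-2.929) -> (-13.394,0.394) [heading=315, draw]
LT 150: heading 315 -> 105
FD 5: (-13.394,0.394) -> (-14.689,5.224) [heading=105, draw]
RT 120: heading 105 -> 345
FD 6.8: (-14.689,5.224) -> (-8.12,3.464) [heading=345, draw]
Final: pos=(-8.12,3.464), heading=345, 4 segment(s) drawn

Answer: 345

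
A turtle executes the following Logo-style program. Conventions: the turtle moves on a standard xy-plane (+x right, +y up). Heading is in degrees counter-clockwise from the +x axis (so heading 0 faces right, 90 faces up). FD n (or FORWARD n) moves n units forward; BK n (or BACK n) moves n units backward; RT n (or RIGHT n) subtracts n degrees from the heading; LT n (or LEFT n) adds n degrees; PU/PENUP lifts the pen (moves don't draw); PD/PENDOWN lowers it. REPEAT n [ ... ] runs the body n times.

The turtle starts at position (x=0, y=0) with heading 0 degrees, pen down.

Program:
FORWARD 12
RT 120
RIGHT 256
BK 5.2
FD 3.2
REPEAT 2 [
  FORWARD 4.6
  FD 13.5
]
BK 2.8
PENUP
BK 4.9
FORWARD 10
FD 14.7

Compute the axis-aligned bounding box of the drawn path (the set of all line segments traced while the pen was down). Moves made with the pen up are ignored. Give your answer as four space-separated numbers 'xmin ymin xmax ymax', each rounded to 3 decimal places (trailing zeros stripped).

Executing turtle program step by step:
Start: pos=(0,0), heading=0, pen down
FD 12: (0,0) -> (12,0) [heading=0, draw]
RT 120: heading 0 -> 240
RT 256: heading 240 -> 344
BK 5.2: (12,0) -> (7.001,1.433) [heading=344, draw]
FD 3.2: (7.001,1.433) -> (10.077,0.551) [heading=344, draw]
REPEAT 2 [
  -- iteration 1/2 --
  FD 4.6: (10.077,0.551) -> (14.499,-0.717) [heading=344, draw]
  FD 13.5: (14.499,-0.717) -> (27.476,-4.438) [heading=344, draw]
  -- iteration 2/2 --
  FD 4.6: (27.476,-4.438) -> (31.898,-5.706) [heading=344, draw]
  FD 13.5: (31.898,-5.706) -> (44.875,-9.427) [heading=344, draw]
]
BK 2.8: (44.875,-9.427) -> (42.184,-8.655) [heading=344, draw]
PU: pen up
BK 4.9: (42.184,-8.655) -> (37.473,-7.304) [heading=344, move]
FD 10: (37.473,-7.304) -> (47.086,-10.061) [heading=344, move]
FD 14.7: (47.086,-10.061) -> (61.217,-14.113) [heading=344, move]
Final: pos=(61.217,-14.113), heading=344, 8 segment(s) drawn

Segment endpoints: x in {0, 7.001, 10.077, 12, 14.499, 27.476, 31.898, 42.184, 44.875}, y in {-9.427, -8.655, -5.706, -4.438, -0.717, 0, 0.551, 1.433}
xmin=0, ymin=-9.427, xmax=44.875, ymax=1.433

Answer: 0 -9.427 44.875 1.433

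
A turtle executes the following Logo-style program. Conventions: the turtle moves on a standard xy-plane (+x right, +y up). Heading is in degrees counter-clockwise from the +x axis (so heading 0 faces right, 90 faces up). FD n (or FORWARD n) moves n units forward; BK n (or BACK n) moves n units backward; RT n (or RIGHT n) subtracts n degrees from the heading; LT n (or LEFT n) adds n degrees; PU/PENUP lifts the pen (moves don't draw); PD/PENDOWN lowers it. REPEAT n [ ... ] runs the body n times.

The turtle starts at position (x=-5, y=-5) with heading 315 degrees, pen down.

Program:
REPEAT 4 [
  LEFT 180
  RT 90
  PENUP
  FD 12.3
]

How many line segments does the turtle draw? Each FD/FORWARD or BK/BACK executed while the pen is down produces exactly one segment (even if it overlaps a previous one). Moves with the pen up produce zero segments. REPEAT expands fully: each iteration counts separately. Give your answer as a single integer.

Executing turtle program step by step:
Start: pos=(-5,-5), heading=315, pen down
REPEAT 4 [
  -- iteration 1/4 --
  LT 180: heading 315 -> 135
  RT 90: heading 135 -> 45
  PU: pen up
  FD 12.3: (-5,-5) -> (3.697,3.697) [heading=45, move]
  -- iteration 2/4 --
  LT 180: heading 45 -> 225
  RT 90: heading 225 -> 135
  PU: pen up
  FD 12.3: (3.697,3.697) -> (-5,12.395) [heading=135, move]
  -- iteration 3/4 --
  LT 180: heading 135 -> 315
  RT 90: heading 315 -> 225
  PU: pen up
  FD 12.3: (-5,12.395) -> (-13.697,3.697) [heading=225, move]
  -- iteration 4/4 --
  LT 180: heading 225 -> 45
  RT 90: heading 45 -> 315
  PU: pen up
  FD 12.3: (-13.697,3.697) -> (-5,-5) [heading=315, move]
]
Final: pos=(-5,-5), heading=315, 0 segment(s) drawn
Segments drawn: 0

Answer: 0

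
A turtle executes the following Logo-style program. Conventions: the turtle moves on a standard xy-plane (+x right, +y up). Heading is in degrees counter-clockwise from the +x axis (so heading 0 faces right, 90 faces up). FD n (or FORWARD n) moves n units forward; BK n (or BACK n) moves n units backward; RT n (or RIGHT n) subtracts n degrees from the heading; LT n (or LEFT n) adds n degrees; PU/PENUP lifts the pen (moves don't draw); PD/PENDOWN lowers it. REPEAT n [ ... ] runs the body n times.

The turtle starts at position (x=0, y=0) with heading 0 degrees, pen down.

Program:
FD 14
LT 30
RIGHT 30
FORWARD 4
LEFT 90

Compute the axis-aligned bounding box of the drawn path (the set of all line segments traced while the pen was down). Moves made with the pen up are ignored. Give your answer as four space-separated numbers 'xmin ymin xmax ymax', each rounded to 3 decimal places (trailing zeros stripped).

Executing turtle program step by step:
Start: pos=(0,0), heading=0, pen down
FD 14: (0,0) -> (14,0) [heading=0, draw]
LT 30: heading 0 -> 30
RT 30: heading 30 -> 0
FD 4: (14,0) -> (18,0) [heading=0, draw]
LT 90: heading 0 -> 90
Final: pos=(18,0), heading=90, 2 segment(s) drawn

Segment endpoints: x in {0, 14, 18}, y in {0}
xmin=0, ymin=0, xmax=18, ymax=0

Answer: 0 0 18 0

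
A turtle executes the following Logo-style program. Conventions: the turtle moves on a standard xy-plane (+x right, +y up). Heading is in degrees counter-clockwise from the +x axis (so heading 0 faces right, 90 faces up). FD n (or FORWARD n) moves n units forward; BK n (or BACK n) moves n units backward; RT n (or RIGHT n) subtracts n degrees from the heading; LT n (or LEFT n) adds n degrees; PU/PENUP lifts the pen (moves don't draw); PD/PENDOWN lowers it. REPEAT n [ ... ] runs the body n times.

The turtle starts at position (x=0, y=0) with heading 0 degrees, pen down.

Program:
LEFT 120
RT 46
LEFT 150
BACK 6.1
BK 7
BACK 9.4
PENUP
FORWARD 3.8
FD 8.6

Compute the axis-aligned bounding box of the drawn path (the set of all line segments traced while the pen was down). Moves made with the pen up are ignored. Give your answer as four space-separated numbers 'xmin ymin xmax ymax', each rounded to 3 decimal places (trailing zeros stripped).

Executing turtle program step by step:
Start: pos=(0,0), heading=0, pen down
LT 120: heading 0 -> 120
RT 46: heading 120 -> 74
LT 150: heading 74 -> 224
BK 6.1: (0,0) -> (4.388,4.237) [heading=224, draw]
BK 7: (4.388,4.237) -> (9.423,9.1) [heading=224, draw]
BK 9.4: (9.423,9.1) -> (16.185,15.63) [heading=224, draw]
PU: pen up
FD 3.8: (16.185,15.63) -> (13.452,12.99) [heading=224, move]
FD 8.6: (13.452,12.99) -> (7.265,7.016) [heading=224, move]
Final: pos=(7.265,7.016), heading=224, 3 segment(s) drawn

Segment endpoints: x in {0, 4.388, 9.423, 16.185}, y in {0, 4.237, 9.1, 15.63}
xmin=0, ymin=0, xmax=16.185, ymax=15.63

Answer: 0 0 16.185 15.63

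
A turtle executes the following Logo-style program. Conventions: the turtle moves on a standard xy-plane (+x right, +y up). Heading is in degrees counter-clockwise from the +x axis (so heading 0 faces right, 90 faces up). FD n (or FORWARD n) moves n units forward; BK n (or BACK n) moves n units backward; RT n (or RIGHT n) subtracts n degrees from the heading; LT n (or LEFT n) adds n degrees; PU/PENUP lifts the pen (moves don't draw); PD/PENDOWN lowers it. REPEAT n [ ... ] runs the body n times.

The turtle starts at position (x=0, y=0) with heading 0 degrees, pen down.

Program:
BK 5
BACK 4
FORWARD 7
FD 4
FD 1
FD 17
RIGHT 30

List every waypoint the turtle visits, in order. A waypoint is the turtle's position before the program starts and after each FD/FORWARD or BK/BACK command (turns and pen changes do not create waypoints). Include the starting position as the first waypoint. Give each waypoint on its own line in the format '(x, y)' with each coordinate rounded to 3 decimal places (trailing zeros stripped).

Executing turtle program step by step:
Start: pos=(0,0), heading=0, pen down
BK 5: (0,0) -> (-5,0) [heading=0, draw]
BK 4: (-5,0) -> (-9,0) [heading=0, draw]
FD 7: (-9,0) -> (-2,0) [heading=0, draw]
FD 4: (-2,0) -> (2,0) [heading=0, draw]
FD 1: (2,0) -> (3,0) [heading=0, draw]
FD 17: (3,0) -> (20,0) [heading=0, draw]
RT 30: heading 0 -> 330
Final: pos=(20,0), heading=330, 6 segment(s) drawn
Waypoints (7 total):
(0, 0)
(-5, 0)
(-9, 0)
(-2, 0)
(2, 0)
(3, 0)
(20, 0)

Answer: (0, 0)
(-5, 0)
(-9, 0)
(-2, 0)
(2, 0)
(3, 0)
(20, 0)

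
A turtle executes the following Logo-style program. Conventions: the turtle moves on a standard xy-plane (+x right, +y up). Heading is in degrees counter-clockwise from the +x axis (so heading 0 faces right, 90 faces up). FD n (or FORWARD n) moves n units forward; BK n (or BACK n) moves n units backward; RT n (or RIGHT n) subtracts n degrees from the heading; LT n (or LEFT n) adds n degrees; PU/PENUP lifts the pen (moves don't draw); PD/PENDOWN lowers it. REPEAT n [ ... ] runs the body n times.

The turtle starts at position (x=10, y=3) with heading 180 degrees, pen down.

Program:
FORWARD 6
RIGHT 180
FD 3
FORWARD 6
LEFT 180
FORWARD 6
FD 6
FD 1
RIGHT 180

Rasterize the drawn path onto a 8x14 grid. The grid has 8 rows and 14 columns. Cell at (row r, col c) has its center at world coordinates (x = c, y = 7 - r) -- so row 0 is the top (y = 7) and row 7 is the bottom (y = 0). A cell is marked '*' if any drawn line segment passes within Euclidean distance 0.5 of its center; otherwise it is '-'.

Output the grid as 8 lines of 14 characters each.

Answer: --------------
--------------
--------------
--------------
**************
--------------
--------------
--------------

Derivation:
Segment 0: (10,3) -> (4,3)
Segment 1: (4,3) -> (7,3)
Segment 2: (7,3) -> (13,3)
Segment 3: (13,3) -> (7,3)
Segment 4: (7,3) -> (1,3)
Segment 5: (1,3) -> (0,3)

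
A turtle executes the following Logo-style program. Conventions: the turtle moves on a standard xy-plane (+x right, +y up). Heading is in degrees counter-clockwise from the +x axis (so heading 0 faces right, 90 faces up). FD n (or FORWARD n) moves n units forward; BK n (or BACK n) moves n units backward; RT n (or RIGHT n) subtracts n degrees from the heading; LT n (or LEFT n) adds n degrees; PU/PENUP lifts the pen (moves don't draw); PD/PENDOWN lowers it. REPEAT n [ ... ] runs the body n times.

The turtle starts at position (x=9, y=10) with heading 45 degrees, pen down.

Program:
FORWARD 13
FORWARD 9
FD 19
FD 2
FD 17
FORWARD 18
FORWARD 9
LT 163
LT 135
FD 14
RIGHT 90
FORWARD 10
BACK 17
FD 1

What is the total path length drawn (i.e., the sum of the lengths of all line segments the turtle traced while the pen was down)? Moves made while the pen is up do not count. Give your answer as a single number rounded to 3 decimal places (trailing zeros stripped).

Answer: 129

Derivation:
Executing turtle program step by step:
Start: pos=(9,10), heading=45, pen down
FD 13: (9,10) -> (18.192,19.192) [heading=45, draw]
FD 9: (18.192,19.192) -> (24.556,25.556) [heading=45, draw]
FD 19: (24.556,25.556) -> (37.991,38.991) [heading=45, draw]
FD 2: (37.991,38.991) -> (39.406,40.406) [heading=45, draw]
FD 17: (39.406,40.406) -> (51.426,52.426) [heading=45, draw]
FD 18: (51.426,52.426) -> (64.154,65.154) [heading=45, draw]
FD 9: (64.154,65.154) -> (70.518,71.518) [heading=45, draw]
LT 163: heading 45 -> 208
LT 135: heading 208 -> 343
FD 14: (70.518,71.518) -> (83.907,67.425) [heading=343, draw]
RT 90: heading 343 -> 253
FD 10: (83.907,67.425) -> (80.983,57.862) [heading=253, draw]
BK 17: (80.983,57.862) -> (85.953,74.119) [heading=253, draw]
FD 1: (85.953,74.119) -> (85.661,73.163) [heading=253, draw]
Final: pos=(85.661,73.163), heading=253, 11 segment(s) drawn

Segment lengths:
  seg 1: (9,10) -> (18.192,19.192), length = 13
  seg 2: (18.192,19.192) -> (24.556,25.556), length = 9
  seg 3: (24.556,25.556) -> (37.991,38.991), length = 19
  seg 4: (37.991,38.991) -> (39.406,40.406), length = 2
  seg 5: (39.406,40.406) -> (51.426,52.426), length = 17
  seg 6: (51.426,52.426) -> (64.154,65.154), length = 18
  seg 7: (64.154,65.154) -> (70.518,71.518), length = 9
  seg 8: (70.518,71.518) -> (83.907,67.425), length = 14
  seg 9: (83.907,67.425) -> (80.983,57.862), length = 10
  seg 10: (80.983,57.862) -> (85.953,74.119), length = 17
  seg 11: (85.953,74.119) -> (85.661,73.163), length = 1
Total = 129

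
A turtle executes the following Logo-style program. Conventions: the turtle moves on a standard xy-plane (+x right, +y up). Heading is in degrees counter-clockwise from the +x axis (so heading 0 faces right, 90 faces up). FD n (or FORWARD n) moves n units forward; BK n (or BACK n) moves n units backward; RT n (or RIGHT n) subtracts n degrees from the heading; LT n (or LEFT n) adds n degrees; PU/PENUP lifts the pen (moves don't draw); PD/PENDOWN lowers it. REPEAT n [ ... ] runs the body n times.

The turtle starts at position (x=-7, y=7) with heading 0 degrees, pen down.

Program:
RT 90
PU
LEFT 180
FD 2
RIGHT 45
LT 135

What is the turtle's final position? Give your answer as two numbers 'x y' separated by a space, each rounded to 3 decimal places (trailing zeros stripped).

Answer: -7 9

Derivation:
Executing turtle program step by step:
Start: pos=(-7,7), heading=0, pen down
RT 90: heading 0 -> 270
PU: pen up
LT 180: heading 270 -> 90
FD 2: (-7,7) -> (-7,9) [heading=90, move]
RT 45: heading 90 -> 45
LT 135: heading 45 -> 180
Final: pos=(-7,9), heading=180, 0 segment(s) drawn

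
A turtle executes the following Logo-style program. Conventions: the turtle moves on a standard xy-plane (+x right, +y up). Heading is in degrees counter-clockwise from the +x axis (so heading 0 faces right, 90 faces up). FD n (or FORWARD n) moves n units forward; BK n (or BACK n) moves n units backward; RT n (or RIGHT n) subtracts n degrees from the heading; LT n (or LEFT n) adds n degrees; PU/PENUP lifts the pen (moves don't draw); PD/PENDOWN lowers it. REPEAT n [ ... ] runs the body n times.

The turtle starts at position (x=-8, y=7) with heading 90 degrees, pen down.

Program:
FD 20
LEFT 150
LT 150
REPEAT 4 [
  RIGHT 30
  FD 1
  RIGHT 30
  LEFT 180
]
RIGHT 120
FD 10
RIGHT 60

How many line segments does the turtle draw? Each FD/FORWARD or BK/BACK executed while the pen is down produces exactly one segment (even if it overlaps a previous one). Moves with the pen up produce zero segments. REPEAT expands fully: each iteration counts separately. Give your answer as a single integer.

Answer: 6

Derivation:
Executing turtle program step by step:
Start: pos=(-8,7), heading=90, pen down
FD 20: (-8,7) -> (-8,27) [heading=90, draw]
LT 150: heading 90 -> 240
LT 150: heading 240 -> 30
REPEAT 4 [
  -- iteration 1/4 --
  RT 30: heading 30 -> 0
  FD 1: (-8,27) -> (-7,27) [heading=0, draw]
  RT 30: heading 0 -> 330
  LT 180: heading 330 -> 150
  -- iteration 2/4 --
  RT 30: heading 150 -> 120
  FD 1: (-7,27) -> (-7.5,27.866) [heading=120, draw]
  RT 30: heading 120 -> 90
  LT 180: heading 90 -> 270
  -- iteration 3/4 --
  RT 30: heading 270 -> 240
  FD 1: (-7.5,27.866) -> (-8,27) [heading=240, draw]
  RT 30: heading 240 -> 210
  LT 180: heading 210 -> 30
  -- iteration 4/4 --
  RT 30: heading 30 -> 0
  FD 1: (-8,27) -> (-7,27) [heading=0, draw]
  RT 30: heading 0 -> 330
  LT 180: heading 330 -> 150
]
RT 120: heading 150 -> 30
FD 10: (-7,27) -> (1.66,32) [heading=30, draw]
RT 60: heading 30 -> 330
Final: pos=(1.66,32), heading=330, 6 segment(s) drawn
Segments drawn: 6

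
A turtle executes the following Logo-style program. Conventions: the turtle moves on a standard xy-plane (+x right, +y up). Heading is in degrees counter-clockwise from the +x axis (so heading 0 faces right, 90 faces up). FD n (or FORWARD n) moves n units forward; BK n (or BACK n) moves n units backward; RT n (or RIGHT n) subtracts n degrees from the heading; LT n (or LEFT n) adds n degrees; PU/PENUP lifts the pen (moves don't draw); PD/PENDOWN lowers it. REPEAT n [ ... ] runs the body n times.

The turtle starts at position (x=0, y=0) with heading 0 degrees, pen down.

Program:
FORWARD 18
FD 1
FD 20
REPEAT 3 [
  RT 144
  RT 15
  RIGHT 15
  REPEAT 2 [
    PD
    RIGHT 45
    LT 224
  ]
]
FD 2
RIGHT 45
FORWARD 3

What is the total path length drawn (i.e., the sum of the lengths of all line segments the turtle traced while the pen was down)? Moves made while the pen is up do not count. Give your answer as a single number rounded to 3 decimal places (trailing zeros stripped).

Executing turtle program step by step:
Start: pos=(0,0), heading=0, pen down
FD 18: (0,0) -> (18,0) [heading=0, draw]
FD 1: (18,0) -> (19,0) [heading=0, draw]
FD 20: (19,0) -> (39,0) [heading=0, draw]
REPEAT 3 [
  -- iteration 1/3 --
  RT 144: heading 0 -> 216
  RT 15: heading 216 -> 201
  RT 15: heading 201 -> 186
  REPEAT 2 [
    -- iteration 1/2 --
    PD: pen down
    RT 45: heading 186 -> 141
    LT 224: heading 141 -> 5
    -- iteration 2/2 --
    PD: pen down
    RT 45: heading 5 -> 320
    LT 224: heading 320 -> 184
  ]
  -- iteration 2/3 --
  RT 144: heading 184 -> 40
  RT 15: heading 40 -> 25
  RT 15: heading 25 -> 10
  REPEAT 2 [
    -- iteration 1/2 --
    PD: pen down
    RT 45: heading 10 -> 325
    LT 224: heading 325 -> 189
    -- iteration 2/2 --
    PD: pen down
    RT 45: heading 189 -> 144
    LT 224: heading 144 -> 8
  ]
  -- iteration 3/3 --
  RT 144: heading 8 -> 224
  RT 15: heading 224 -> 209
  RT 15: heading 209 -> 194
  REPEAT 2 [
    -- iteration 1/2 --
    PD: pen down
    RT 45: heading 194 -> 149
    LT 224: heading 149 -> 13
    -- iteration 2/2 --
    PD: pen down
    RT 45: heading 13 -> 328
    LT 224: heading 328 -> 192
  ]
]
FD 2: (39,0) -> (37.044,-0.416) [heading=192, draw]
RT 45: heading 192 -> 147
FD 3: (37.044,-0.416) -> (34.528,1.218) [heading=147, draw]
Final: pos=(34.528,1.218), heading=147, 5 segment(s) drawn

Segment lengths:
  seg 1: (0,0) -> (18,0), length = 18
  seg 2: (18,0) -> (19,0), length = 1
  seg 3: (19,0) -> (39,0), length = 20
  seg 4: (39,0) -> (37.044,-0.416), length = 2
  seg 5: (37.044,-0.416) -> (34.528,1.218), length = 3
Total = 44

Answer: 44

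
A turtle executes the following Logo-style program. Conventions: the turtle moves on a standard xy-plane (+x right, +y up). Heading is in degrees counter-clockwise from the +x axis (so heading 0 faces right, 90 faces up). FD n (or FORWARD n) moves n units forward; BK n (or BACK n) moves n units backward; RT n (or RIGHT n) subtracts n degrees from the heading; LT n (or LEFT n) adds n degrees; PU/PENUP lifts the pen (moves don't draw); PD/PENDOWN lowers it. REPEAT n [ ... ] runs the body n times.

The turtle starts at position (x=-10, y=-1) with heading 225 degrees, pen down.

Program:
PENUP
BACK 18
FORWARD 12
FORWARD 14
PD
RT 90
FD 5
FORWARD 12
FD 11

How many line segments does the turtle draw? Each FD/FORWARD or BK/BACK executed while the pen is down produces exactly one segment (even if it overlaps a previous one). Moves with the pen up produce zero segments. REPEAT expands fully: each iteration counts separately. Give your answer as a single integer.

Answer: 3

Derivation:
Executing turtle program step by step:
Start: pos=(-10,-1), heading=225, pen down
PU: pen up
BK 18: (-10,-1) -> (2.728,11.728) [heading=225, move]
FD 12: (2.728,11.728) -> (-5.757,3.243) [heading=225, move]
FD 14: (-5.757,3.243) -> (-15.657,-6.657) [heading=225, move]
PD: pen down
RT 90: heading 225 -> 135
FD 5: (-15.657,-6.657) -> (-19.192,-3.121) [heading=135, draw]
FD 12: (-19.192,-3.121) -> (-27.678,5.364) [heading=135, draw]
FD 11: (-27.678,5.364) -> (-35.456,13.142) [heading=135, draw]
Final: pos=(-35.456,13.142), heading=135, 3 segment(s) drawn
Segments drawn: 3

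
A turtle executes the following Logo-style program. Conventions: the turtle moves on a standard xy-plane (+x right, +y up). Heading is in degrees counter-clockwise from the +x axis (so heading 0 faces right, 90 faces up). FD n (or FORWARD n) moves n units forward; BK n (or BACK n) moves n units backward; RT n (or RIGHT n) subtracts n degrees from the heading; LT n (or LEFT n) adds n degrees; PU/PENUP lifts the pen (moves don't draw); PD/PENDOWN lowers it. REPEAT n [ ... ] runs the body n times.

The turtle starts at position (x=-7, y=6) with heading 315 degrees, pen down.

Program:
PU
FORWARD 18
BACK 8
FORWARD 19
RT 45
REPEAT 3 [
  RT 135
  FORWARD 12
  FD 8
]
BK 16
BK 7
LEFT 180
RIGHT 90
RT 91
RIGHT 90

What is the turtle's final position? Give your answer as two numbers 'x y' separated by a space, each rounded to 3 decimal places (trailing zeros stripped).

Executing turtle program step by step:
Start: pos=(-7,6), heading=315, pen down
PU: pen up
FD 18: (-7,6) -> (5.728,-6.728) [heading=315, move]
BK 8: (5.728,-6.728) -> (0.071,-1.071) [heading=315, move]
FD 19: (0.071,-1.071) -> (13.506,-14.506) [heading=315, move]
RT 45: heading 315 -> 270
REPEAT 3 [
  -- iteration 1/3 --
  RT 135: heading 270 -> 135
  FD 12: (13.506,-14.506) -> (5.021,-6.021) [heading=135, move]
  FD 8: (5.021,-6.021) -> (-0.636,-0.364) [heading=135, move]
  -- iteration 2/3 --
  RT 135: heading 135 -> 0
  FD 12: (-0.636,-0.364) -> (11.364,-0.364) [heading=0, move]
  FD 8: (11.364,-0.364) -> (19.364,-0.364) [heading=0, move]
  -- iteration 3/3 --
  RT 135: heading 0 -> 225
  FD 12: (19.364,-0.364) -> (10.879,-8.849) [heading=225, move]
  FD 8: (10.879,-8.849) -> (5.222,-14.506) [heading=225, move]
]
BK 16: (5.222,-14.506) -> (16.536,-3.192) [heading=225, move]
BK 7: (16.536,-3.192) -> (21.485,1.757) [heading=225, move]
LT 180: heading 225 -> 45
RT 90: heading 45 -> 315
RT 91: heading 315 -> 224
RT 90: heading 224 -> 134
Final: pos=(21.485,1.757), heading=134, 0 segment(s) drawn

Answer: 21.485 1.757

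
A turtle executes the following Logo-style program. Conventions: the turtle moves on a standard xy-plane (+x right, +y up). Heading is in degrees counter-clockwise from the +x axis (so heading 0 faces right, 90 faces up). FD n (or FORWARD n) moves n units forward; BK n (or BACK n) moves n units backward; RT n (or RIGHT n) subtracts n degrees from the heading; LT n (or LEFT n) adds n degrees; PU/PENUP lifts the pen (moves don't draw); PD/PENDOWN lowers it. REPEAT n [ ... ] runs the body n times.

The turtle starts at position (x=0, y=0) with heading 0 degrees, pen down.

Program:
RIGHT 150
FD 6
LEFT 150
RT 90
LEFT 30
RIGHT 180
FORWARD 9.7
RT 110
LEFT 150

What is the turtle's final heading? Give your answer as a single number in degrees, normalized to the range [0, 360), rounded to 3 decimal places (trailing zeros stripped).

Executing turtle program step by step:
Start: pos=(0,0), heading=0, pen down
RT 150: heading 0 -> 210
FD 6: (0,0) -> (-5.196,-3) [heading=210, draw]
LT 150: heading 210 -> 0
RT 90: heading 0 -> 270
LT 30: heading 270 -> 300
RT 180: heading 300 -> 120
FD 9.7: (-5.196,-3) -> (-10.046,5.4) [heading=120, draw]
RT 110: heading 120 -> 10
LT 150: heading 10 -> 160
Final: pos=(-10.046,5.4), heading=160, 2 segment(s) drawn

Answer: 160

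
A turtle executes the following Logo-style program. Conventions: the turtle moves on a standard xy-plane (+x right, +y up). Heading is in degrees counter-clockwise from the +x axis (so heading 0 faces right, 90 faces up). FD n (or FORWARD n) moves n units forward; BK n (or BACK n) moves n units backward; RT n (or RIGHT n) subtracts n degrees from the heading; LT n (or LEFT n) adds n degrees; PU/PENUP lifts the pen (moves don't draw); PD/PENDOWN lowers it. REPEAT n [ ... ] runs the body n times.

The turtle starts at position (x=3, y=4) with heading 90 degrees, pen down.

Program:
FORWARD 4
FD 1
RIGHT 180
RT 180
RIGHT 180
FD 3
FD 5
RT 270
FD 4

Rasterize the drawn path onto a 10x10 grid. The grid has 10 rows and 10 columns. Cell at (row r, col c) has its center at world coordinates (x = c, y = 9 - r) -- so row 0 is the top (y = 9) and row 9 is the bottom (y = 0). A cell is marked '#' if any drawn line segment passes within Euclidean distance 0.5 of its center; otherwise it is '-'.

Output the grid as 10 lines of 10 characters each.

Answer: ---#------
---#------
---#------
---#------
---#------
---#------
---#------
---#------
---#####--
----------

Derivation:
Segment 0: (3,4) -> (3,8)
Segment 1: (3,8) -> (3,9)
Segment 2: (3,9) -> (3,6)
Segment 3: (3,6) -> (3,1)
Segment 4: (3,1) -> (7,1)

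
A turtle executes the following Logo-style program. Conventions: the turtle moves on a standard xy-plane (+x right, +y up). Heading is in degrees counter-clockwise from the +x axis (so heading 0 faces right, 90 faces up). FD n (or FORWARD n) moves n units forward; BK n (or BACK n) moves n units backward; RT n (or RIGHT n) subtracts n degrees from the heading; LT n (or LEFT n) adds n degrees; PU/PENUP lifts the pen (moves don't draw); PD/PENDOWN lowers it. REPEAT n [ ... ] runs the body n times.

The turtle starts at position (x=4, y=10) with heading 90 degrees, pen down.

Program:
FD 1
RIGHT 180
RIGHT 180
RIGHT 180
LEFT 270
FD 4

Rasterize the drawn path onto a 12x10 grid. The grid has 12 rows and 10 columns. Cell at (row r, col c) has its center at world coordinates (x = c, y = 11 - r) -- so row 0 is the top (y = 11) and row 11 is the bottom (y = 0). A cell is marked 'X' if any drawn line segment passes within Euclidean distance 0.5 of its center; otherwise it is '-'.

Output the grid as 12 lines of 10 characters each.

Answer: XXXXX-----
----X-----
----------
----------
----------
----------
----------
----------
----------
----------
----------
----------

Derivation:
Segment 0: (4,10) -> (4,11)
Segment 1: (4,11) -> (0,11)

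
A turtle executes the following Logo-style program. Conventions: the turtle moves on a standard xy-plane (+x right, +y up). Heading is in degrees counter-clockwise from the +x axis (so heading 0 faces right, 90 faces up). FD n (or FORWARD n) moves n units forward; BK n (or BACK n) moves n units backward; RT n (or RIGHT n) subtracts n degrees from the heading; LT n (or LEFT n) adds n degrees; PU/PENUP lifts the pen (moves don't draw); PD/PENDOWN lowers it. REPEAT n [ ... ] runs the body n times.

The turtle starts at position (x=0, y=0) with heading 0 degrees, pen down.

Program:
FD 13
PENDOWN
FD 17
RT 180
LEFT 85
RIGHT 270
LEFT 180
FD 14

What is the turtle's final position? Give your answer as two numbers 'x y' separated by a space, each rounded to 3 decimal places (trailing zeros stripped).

Answer: 16.053 1.22

Derivation:
Executing turtle program step by step:
Start: pos=(0,0), heading=0, pen down
FD 13: (0,0) -> (13,0) [heading=0, draw]
PD: pen down
FD 17: (13,0) -> (30,0) [heading=0, draw]
RT 180: heading 0 -> 180
LT 85: heading 180 -> 265
RT 270: heading 265 -> 355
LT 180: heading 355 -> 175
FD 14: (30,0) -> (16.053,1.22) [heading=175, draw]
Final: pos=(16.053,1.22), heading=175, 3 segment(s) drawn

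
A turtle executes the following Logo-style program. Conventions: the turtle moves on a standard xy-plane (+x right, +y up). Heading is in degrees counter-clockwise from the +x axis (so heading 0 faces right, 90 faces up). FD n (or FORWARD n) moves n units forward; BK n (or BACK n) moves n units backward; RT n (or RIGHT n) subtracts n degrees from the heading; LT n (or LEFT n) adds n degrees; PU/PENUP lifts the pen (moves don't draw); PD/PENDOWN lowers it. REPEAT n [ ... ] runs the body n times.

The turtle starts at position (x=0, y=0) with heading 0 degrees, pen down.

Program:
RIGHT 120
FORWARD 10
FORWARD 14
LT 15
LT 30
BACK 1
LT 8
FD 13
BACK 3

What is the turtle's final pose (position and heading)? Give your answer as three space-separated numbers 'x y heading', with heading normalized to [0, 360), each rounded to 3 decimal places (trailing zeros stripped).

Answer: -8.352 -29.024 293

Derivation:
Executing turtle program step by step:
Start: pos=(0,0), heading=0, pen down
RT 120: heading 0 -> 240
FD 10: (0,0) -> (-5,-8.66) [heading=240, draw]
FD 14: (-5,-8.66) -> (-12,-20.785) [heading=240, draw]
LT 15: heading 240 -> 255
LT 30: heading 255 -> 285
BK 1: (-12,-20.785) -> (-12.259,-19.819) [heading=285, draw]
LT 8: heading 285 -> 293
FD 13: (-12.259,-19.819) -> (-7.179,-31.785) [heading=293, draw]
BK 3: (-7.179,-31.785) -> (-8.352,-29.024) [heading=293, draw]
Final: pos=(-8.352,-29.024), heading=293, 5 segment(s) drawn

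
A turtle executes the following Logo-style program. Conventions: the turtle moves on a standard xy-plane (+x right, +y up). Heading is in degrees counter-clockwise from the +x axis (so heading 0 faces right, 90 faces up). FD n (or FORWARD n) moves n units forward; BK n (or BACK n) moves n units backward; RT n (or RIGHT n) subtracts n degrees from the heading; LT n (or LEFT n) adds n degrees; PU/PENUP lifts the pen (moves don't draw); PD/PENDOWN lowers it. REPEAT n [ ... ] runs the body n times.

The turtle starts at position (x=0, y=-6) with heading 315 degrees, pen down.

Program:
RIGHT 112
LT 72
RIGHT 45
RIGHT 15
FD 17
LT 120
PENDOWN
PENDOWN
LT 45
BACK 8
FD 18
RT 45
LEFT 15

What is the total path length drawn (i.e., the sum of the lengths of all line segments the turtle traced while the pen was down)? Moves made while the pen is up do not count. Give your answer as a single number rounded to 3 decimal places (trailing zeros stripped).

Answer: 43

Derivation:
Executing turtle program step by step:
Start: pos=(0,-6), heading=315, pen down
RT 112: heading 315 -> 203
LT 72: heading 203 -> 275
RT 45: heading 275 -> 230
RT 15: heading 230 -> 215
FD 17: (0,-6) -> (-13.926,-15.751) [heading=215, draw]
LT 120: heading 215 -> 335
PD: pen down
PD: pen down
LT 45: heading 335 -> 20
BK 8: (-13.926,-15.751) -> (-21.443,-18.487) [heading=20, draw]
FD 18: (-21.443,-18.487) -> (-4.529,-12.331) [heading=20, draw]
RT 45: heading 20 -> 335
LT 15: heading 335 -> 350
Final: pos=(-4.529,-12.331), heading=350, 3 segment(s) drawn

Segment lengths:
  seg 1: (0,-6) -> (-13.926,-15.751), length = 17
  seg 2: (-13.926,-15.751) -> (-21.443,-18.487), length = 8
  seg 3: (-21.443,-18.487) -> (-4.529,-12.331), length = 18
Total = 43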